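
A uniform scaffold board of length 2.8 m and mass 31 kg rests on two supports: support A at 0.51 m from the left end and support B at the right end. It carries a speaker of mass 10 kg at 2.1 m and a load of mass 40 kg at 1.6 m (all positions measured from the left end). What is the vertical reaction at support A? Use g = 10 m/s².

Take moments about support B.
Beam weight: 31 × 10 = 310 N down at 1.4 m → arm 1.4 m, τ = 310 × 1.4 = 434 N·m counterclockwise.
Speaker: 10 × 10 = 100 N down at 2.1 m → arm 0.7 m, τ = 100 × 0.7 = 70 N·m counterclockwise.
Load: 40 × 10 = 400 N down at 1.6 m → arm 1.2 m, τ = 400 × 1.2 = 480 N·m counterclockwise.
Net load moment about support B = 984 N·m counterclockwise.
Reaction R at support A is upward at 0.51 m, arm 2.29 m → moment R × 2.29 clockwise.
Setting net torque to zero: R × 2.29 = 984 → R = 430 N.

R_A ≈ 430 N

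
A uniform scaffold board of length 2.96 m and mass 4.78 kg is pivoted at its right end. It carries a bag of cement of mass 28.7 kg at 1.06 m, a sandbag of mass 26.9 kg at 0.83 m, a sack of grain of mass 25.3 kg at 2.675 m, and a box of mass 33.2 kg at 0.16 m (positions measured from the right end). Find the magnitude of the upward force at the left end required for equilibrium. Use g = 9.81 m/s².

Taking torques about the right end:
Beam weight: 4.78 × 9.81 = 46.89 N down at 1.48 m → arm 1.48 m, τ = 46.89 × 1.48 = 69.4 N·m counterclockwise.
Bag of cement: 28.7 × 9.81 = 281.5 N down at 1.06 m → arm 1.06 m, τ = 281.5 × 1.06 = 298.4 N·m counterclockwise.
Sandbag: 26.9 × 9.81 = 263.9 N down at 0.83 m → arm 0.83 m, τ = 263.9 × 0.83 = 219 N·m counterclockwise.
Sack of grain: 25.3 × 9.81 = 248.2 N down at 2.675 m → arm 2.675 m, τ = 248.2 × 2.675 = 663.9 N·m counterclockwise.
Box: 33.2 × 9.81 = 325.7 N down at 0.16 m → arm 0.16 m, τ = 325.7 × 0.16 = 52.11 N·m counterclockwise.
Net moment of the loads = 1303 N·m counterclockwise.
The upward force F acts at the left end, arm 2.96 m, giving F × 2.96 clockwise.
For rotational equilibrium, F × 2.96 = 1303, so F = 1303 / 2.96 = 440 N.

F ≈ 440 N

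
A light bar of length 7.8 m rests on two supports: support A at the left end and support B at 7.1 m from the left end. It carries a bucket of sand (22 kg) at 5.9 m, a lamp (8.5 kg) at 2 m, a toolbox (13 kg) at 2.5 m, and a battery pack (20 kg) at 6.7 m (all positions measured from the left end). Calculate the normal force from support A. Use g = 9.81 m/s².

Sum moments about support B (its reaction then has zero moment arm).
Bucket of sand: 22 × 9.81 = 215.8 N down at 5.9 m → arm 1.2 m, τ = 215.8 × 1.2 = 259 N·m counterclockwise.
Lamp: 8.5 × 9.81 = 83.39 N down at 2 m → arm 5.1 m, τ = 83.39 × 5.1 = 425.3 N·m counterclockwise.
Toolbox: 13 × 9.81 = 127.5 N down at 2.5 m → arm 4.6 m, τ = 127.5 × 4.6 = 586.5 N·m counterclockwise.
Battery pack: 20 × 9.81 = 196.2 N down at 6.7 m → arm 0.4 m, τ = 196.2 × 0.4 = 78.48 N·m counterclockwise.
Net load moment about support B = 1349 N·m counterclockwise.
Reaction R at support A is upward at 0 m, arm 7.1 m → moment R × 7.1 clockwise.
Balancing moments: R × 7.1 = 1349, giving R = 190 N.

R_A ≈ 190 N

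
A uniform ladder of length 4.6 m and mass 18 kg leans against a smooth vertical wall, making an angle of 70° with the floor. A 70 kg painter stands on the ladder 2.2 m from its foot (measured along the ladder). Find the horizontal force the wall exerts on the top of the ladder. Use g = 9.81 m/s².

About the foot of the ladder:
Ladder weight 18×9.81 = 176.6 N acts at 2.3 m along the ladder; its horizontal arm is 2.3·cos70° = 0.7866 m → τ = 138.9 N·m clockwise.
Painter: 70×9.81 = 686.7 N at 2.2 m → arm 0.7524 m → τ = 516.7 N·m clockwise.
Wall normal N acts horizontally at the top; its moment arm is the height L sinθ = 4.6·sin70° = 4.323 m, counterclockwise.
Setting net torque to zero: N × 4.323 = 655.6 → N = 152 N.

N_wall ≈ 152 N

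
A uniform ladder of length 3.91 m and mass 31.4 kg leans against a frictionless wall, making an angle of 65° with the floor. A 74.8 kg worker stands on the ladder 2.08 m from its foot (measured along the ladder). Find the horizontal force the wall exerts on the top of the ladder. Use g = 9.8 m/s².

N_wall ≈ 254 N

Take moments about the foot of the ladder.
Ladder weight 31.4×9.8 = 307.7 N acts at 1.955 m along the ladder; its horizontal arm is 1.955·cos65° = 0.8262 m → τ = 254.2 N·m clockwise.
Worker: 74.8×9.8 = 733 N at 2.08 m → arm 0.879 m → τ = 644.3 N·m clockwise.
Wall normal N acts horizontally at the top; its moment arm is the height L sinθ = 3.91·sin65° = 3.544 m, counterclockwise.
Balancing moments: N × 3.544 = 898.5, giving N = 254 N.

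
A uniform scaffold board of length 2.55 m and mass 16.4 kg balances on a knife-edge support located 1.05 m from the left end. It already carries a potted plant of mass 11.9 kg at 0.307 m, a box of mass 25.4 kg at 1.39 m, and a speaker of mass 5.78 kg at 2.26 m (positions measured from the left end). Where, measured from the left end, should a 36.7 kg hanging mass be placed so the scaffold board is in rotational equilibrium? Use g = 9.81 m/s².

x ≈ 0.764 m from the left end

Take moments about the knife-edge support (at 1.05 m from the left end).
Beam weight: 16.4 × 9.81 = 160.9 N down at 1.275 m → arm 0.225 m, τ = 160.9 × 0.225 = 36.2 N·m clockwise.
Potted plant: 11.9 × 9.81 = 116.7 N down at 0.307 m → arm 0.743 m, τ = 116.7 × 0.743 = 86.71 N·m counterclockwise.
Box: 25.4 × 9.81 = 249.2 N down at 1.39 m → arm 0.34 m, τ = 249.2 × 0.34 = 84.73 N·m clockwise.
Speaker: 5.78 × 9.81 = 56.7 N down at 2.26 m → arm 1.21 m, τ = 56.7 × 1.21 = 68.61 N·m clockwise.
Net moment of existing loads = 102.8 N·m clockwise.
The hanging mass weighs 36.7 × 9.81 = 360 N and must supply an equal counterclockwise moment, so its lever arm about the knife-edge support is 102.8 / 360 = 0.286 m.
That puts it at 1.05 − 0.286 = 0.764 m from the left end.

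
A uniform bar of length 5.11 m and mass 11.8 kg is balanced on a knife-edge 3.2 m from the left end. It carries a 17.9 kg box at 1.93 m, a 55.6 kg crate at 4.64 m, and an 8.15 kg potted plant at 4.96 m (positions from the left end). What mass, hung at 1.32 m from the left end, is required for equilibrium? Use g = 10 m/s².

Taking torques about the knife-edge (at 3.2 m from the left end):
Beam weight: 11.8 × 10 = 118 N down at 2.555 m → arm 0.645 m, τ = 118 × 0.645 = 76.11 N·m counterclockwise.
Box: 17.9 × 10 = 179 N down at 1.93 m → arm 1.27 m, τ = 179 × 1.27 = 227.3 N·m counterclockwise.
Crate: 55.6 × 10 = 556 N down at 4.64 m → arm 1.44 m, τ = 556 × 1.44 = 800.6 N·m clockwise.
Potted plant: 8.15 × 10 = 81.5 N down at 4.96 m → arm 1.76 m, τ = 81.5 × 1.76 = 143.4 N·m clockwise.
Net moment of known loads = 640.6 N·m clockwise.
An unknown mass m at 1.32 m has arm 1.88 m; its moment is m·g·1.88 counterclockwise.
For rotational equilibrium, m × 10 × 1.88 = 640.6, so m = 640.6 / (10 × 1.88) = 34.1 kg.

m ≈ 34.1 kg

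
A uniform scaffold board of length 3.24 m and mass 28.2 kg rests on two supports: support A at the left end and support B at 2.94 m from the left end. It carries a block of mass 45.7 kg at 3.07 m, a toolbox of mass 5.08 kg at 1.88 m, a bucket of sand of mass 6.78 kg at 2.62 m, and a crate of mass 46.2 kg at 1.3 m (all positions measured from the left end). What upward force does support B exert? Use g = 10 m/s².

R_B ≈ 930 N

Choose support A as the axis so its reaction then has zero moment arm.
Beam weight: 28.2 × 10 = 282 N down at 1.62 m → arm 1.62 m, τ = 282 × 1.62 = 456.8 N·m clockwise.
Block: 45.7 × 10 = 457 N down at 3.07 m → arm 3.07 m, τ = 457 × 3.07 = 1403 N·m clockwise.
Toolbox: 5.08 × 10 = 50.8 N down at 1.88 m → arm 1.88 m, τ = 50.8 × 1.88 = 95.5 N·m clockwise.
Bucket of sand: 6.78 × 10 = 67.8 N down at 2.62 m → arm 2.62 m, τ = 67.8 × 2.62 = 177.6 N·m clockwise.
Crate: 46.2 × 10 = 462 N down at 1.3 m → arm 1.3 m, τ = 462 × 1.3 = 600.6 N·m clockwise.
Net load moment about support A = 2734 N·m clockwise.
Reaction R at support B is upward at 2.94 m, arm 2.94 m → moment R × 2.94 counterclockwise.
For rotational equilibrium, R × 2.94 = 2734, so R = 930 N.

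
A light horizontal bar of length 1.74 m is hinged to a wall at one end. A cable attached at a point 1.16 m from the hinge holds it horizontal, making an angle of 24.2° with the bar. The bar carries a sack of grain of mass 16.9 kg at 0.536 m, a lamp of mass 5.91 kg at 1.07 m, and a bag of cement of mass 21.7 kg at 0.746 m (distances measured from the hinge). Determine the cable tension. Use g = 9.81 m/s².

Choose the hinge as the axis so the unknown hinge reaction has zero arm there.
Sack of grain: 16.9 × 9.81 = 165.8 N down at 0.536 m → arm 0.536 m, τ = 165.8 × 0.536 = 88.87 N·m clockwise.
Lamp: 5.91 × 9.81 = 57.98 N down at 1.07 m → arm 1.07 m, τ = 57.98 × 1.07 = 62.04 N·m clockwise.
Bag of cement: 21.7 × 9.81 = 212.9 N down at 0.746 m → arm 0.746 m, τ = 212.9 × 0.746 = 158.8 N·m clockwise.
Total clockwise load moment = 309.7 N·m.
The cable tension T acts at 1.16 m; only its component perpendicular to the bar, T sinθ, produces torque. sin 24.2° = 0.4099.
Setting net torque to zero: T × 1.16 × 0.4099 = 309.7 → T = 309.7 / 0.4755 = 651 N.

T ≈ 651 N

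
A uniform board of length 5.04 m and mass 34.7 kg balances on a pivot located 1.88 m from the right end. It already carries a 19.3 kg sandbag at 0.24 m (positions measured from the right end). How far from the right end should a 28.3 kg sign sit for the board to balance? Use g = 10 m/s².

x ≈ 2.21 m from the right end

Take moments about the pivot (at 1.88 m from the right end).
Beam weight: 34.7 × 10 = 347 N down at 2.52 m → arm 0.64 m, τ = 347 × 0.64 = 222.1 N·m counterclockwise.
Sandbag: 19.3 × 10 = 193 N down at 0.24 m → arm 1.64 m, τ = 193 × 1.64 = 316.5 N·m clockwise.
Net moment of existing loads = 94.4 N·m clockwise.
The sign weighs 28.3 × 10 = 283 N and must supply an equal counterclockwise moment, so its lever arm about the pivot is 94.4 / 283 = 0.334 m.
That puts it at 1.88 + 0.334 = 2.21 m from the right end.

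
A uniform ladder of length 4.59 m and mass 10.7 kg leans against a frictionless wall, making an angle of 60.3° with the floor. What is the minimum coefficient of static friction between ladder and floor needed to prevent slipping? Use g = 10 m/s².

μ_min ≈ 0.285

About the foot of the ladder:
Ladder weight 10.7×10 = 107 N acts at 2.295 m along the ladder; its horizontal arm is 2.295·cos60.3° = 1.137 m → τ = 121.7 N·m clockwise.
Wall normal N acts horizontally at the top; its moment arm is the height L sinθ = 4.59·sin60.3° = 3.987 m, counterclockwise.
Στ = 0 ⇒ N × 3.987 = 121.7 ⇒ N = 30.52 N.
ΣFx = 0 ⇒ f = N_wall = 30.52 N. ΣFy = 0 ⇒ N_floor = 107 N.
μ_min = f / N_floor = 30.52 / 107 = 0.285.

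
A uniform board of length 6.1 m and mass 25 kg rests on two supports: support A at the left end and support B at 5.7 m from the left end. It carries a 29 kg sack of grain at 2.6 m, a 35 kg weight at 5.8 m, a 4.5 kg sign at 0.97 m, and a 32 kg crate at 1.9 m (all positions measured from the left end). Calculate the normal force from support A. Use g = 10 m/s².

R_A ≈ 518 N

Sum moments about support B (its reaction then has zero moment arm).
Beam weight: 25 × 10 = 250 N down at 3.05 m → arm 2.65 m, τ = 250 × 2.65 = 662.5 N·m counterclockwise.
Sack of grain: 29 × 10 = 290 N down at 2.6 m → arm 3.1 m, τ = 290 × 3.1 = 899 N·m counterclockwise.
Weight: 35 × 10 = 350 N down at 5.8 m → arm 0.1 m, τ = 350 × 0.1 = 35 N·m clockwise.
Sign: 4.5 × 10 = 45 N down at 0.97 m → arm 4.73 m, τ = 45 × 4.73 = 212.9 N·m counterclockwise.
Crate: 32 × 10 = 320 N down at 1.9 m → arm 3.8 m, τ = 320 × 3.8 = 1216 N·m counterclockwise.
Net load moment about support B = 2955 N·m counterclockwise.
Reaction R at support A is upward at 0 m, arm 5.7 m → moment R × 5.7 clockwise.
Στ = 0 ⇒ R × 5.7 = 2955 ⇒ R = 518 N.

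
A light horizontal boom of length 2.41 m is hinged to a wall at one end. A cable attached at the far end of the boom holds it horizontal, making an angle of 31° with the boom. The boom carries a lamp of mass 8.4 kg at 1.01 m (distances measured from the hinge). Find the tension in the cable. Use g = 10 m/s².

Choose the hinge as the axis so the unknown hinge reaction has zero arm there.
Lamp: 8.4 × 10 = 84 N down at 1.01 m → arm 1.01 m, τ = 84 × 1.01 = 84.84 N·m clockwise.
Total clockwise load moment = 84.84 N·m.
The cable tension T acts at 2.41 m; only its component perpendicular to the boom, T sinθ, produces torque. sin 31° = 0.515.
For rotational equilibrium, T × 2.41 × 0.515 = 84.84, so T = 84.84 / 1.241 = 68.4 N.

T ≈ 68.4 N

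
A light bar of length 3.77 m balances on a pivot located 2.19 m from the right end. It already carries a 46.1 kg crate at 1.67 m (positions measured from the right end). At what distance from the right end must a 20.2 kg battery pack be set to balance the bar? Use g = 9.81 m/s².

x ≈ 3.38 m from the right end

Taking torques about the pivot (at 2.19 m from the right end):
Crate: 46.1 × 9.81 = 452.2 N down at 1.67 m → arm 0.52 m, τ = 452.2 × 0.52 = 235.1 N·m clockwise.
Net moment of existing loads = 235.1 N·m clockwise.
The battery pack weighs 20.2 × 9.81 = 198.2 N and must supply an equal counterclockwise moment, so its lever arm about the pivot is 235.1 / 198.2 = 1.19 m.
That puts it at 2.19 + 1.19 = 3.38 m from the right end.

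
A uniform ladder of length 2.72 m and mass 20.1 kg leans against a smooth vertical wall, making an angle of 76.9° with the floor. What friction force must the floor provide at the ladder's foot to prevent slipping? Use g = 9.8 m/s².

f ≈ 22.9 N

About the foot of the ladder:
Ladder weight 20.1×9.8 = 197 N acts at 1.36 m along the ladder; its horizontal arm is 1.36·cos76.9° = 0.3082 m → τ = 60.72 N·m clockwise.
Wall normal N acts horizontally at the top; its moment arm is the height L sinθ = 2.72·sin76.9° = 2.649 m, counterclockwise.
Balancing moments: N × 2.649 = 60.72, giving N = 22.9 N.
ΣFx = 0: friction at the foot balances the wall's push, so f = N_wall = 22.9 N.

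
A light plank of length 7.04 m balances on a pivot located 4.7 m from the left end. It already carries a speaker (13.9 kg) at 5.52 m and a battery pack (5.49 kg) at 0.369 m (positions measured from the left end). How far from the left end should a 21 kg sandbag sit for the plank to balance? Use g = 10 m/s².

x ≈ 5.29 m from the left end

Take moments about the pivot (at 4.7 m from the left end).
Speaker: 13.9 × 10 = 139 N down at 5.52 m → arm 0.82 m, τ = 139 × 0.82 = 114 N·m clockwise.
Battery pack: 5.49 × 10 = 54.9 N down at 0.369 m → arm 4.331 m, τ = 54.9 × 4.331 = 237.8 N·m counterclockwise.
Net moment of existing loads = 123.8 N·m counterclockwise.
The sandbag weighs 21 × 10 = 210 N and must supply an equal clockwise moment, so its lever arm about the pivot is 123.8 / 210 = 0.59 m.
That puts it at 4.7 + 0.59 = 5.29 m from the left end.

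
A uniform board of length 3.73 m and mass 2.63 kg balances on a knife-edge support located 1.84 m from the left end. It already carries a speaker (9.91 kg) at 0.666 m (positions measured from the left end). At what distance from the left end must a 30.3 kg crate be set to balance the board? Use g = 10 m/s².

x ≈ 2.22 m from the left end

Choose the knife-edge support (at 1.84 m from the left end) as the axis so the support reaction has zero arm there.
Beam weight: 2.63 × 10 = 26.3 N down at 1.865 m → arm 0.025 m, τ = 26.3 × 0.025 = 0.6575 N·m clockwise.
Speaker: 9.91 × 10 = 99.1 N down at 0.666 m → arm 1.174 m, τ = 99.1 × 1.174 = 116.3 N·m counterclockwise.
Net moment of existing loads = 115.6 N·m counterclockwise.
The crate weighs 30.3 × 10 = 303 N and must supply an equal clockwise moment, so its lever arm about the knife-edge support is 115.6 / 303 = 0.382 m.
That puts it at 1.84 + 0.382 = 2.22 m from the left end.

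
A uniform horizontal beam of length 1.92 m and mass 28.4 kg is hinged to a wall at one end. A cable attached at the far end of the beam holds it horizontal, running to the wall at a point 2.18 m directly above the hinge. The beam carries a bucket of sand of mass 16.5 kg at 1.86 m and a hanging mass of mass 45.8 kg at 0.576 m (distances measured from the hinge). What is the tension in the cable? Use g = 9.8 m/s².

Take moments about the hinge.
Beam weight: 28.4 × 9.8 = 278.3 N down at 0.96 m → arm 0.96 m, τ = 278.3 × 0.96 = 267.2 N·m clockwise.
Bucket of sand: 16.5 × 9.8 = 161.7 N down at 1.86 m → arm 1.86 m, τ = 161.7 × 1.86 = 300.8 N·m clockwise.
Hanging mass: 45.8 × 9.8 = 448.8 N down at 0.576 m → arm 0.576 m, τ = 448.8 × 0.576 = 258.5 N·m clockwise.
Total clockwise load moment = 826.5 N·m.
The cable tension T acts at 1.92 m; only its component perpendicular to the beam, T sinθ, produces torque. sinθ = h/√(h²+d²) = 2.18/√(2.18²+1.92²) = 0.7504.
For rotational equilibrium, T × 1.92 × 0.7504 = 826.5, so T = 826.5 / 1.441 = 574 N.

T ≈ 574 N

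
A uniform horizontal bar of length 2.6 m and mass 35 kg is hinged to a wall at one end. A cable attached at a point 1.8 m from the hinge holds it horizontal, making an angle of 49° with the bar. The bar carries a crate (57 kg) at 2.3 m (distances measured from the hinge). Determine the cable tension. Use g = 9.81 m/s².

About the hinge:
Beam weight: 35 × 9.81 = 343.4 N down at 1.3 m → arm 1.3 m, τ = 343.4 × 1.3 = 446.4 N·m clockwise.
Crate: 57 × 9.81 = 559.2 N down at 2.3 m → arm 2.3 m, τ = 559.2 × 2.3 = 1286 N·m clockwise.
Total clockwise load moment = 1732 N·m.
The cable tension T acts at 1.8 m; only its component perpendicular to the bar, T sinθ, produces torque. sin 49° = 0.7547.
For rotational equilibrium, T × 1.8 × 0.7547 = 1732, so T = 1732 / 1.358 = 1280 N.

T ≈ 1280 N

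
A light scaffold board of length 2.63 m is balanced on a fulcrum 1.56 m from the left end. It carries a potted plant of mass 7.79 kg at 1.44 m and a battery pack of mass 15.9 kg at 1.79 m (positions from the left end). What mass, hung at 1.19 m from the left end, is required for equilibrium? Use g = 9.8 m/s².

m ≈ 7.36 kg

Choose the fulcrum (at 1.56 m from the left end) as the axis so the support reaction has zero arm there.
Potted plant: 7.79 × 9.8 = 76.34 N down at 1.44 m → arm 0.12 m, τ = 76.34 × 0.12 = 9.161 N·m counterclockwise.
Battery pack: 15.9 × 9.8 = 155.8 N down at 1.79 m → arm 0.23 m, τ = 155.8 × 0.23 = 35.83 N·m clockwise.
Net moment of known loads = 26.67 N·m clockwise.
An unknown mass m at 1.19 m has arm 0.37 m; its moment is m·g·0.37 counterclockwise.
Balancing moments: m × 9.8 × 0.37 = 26.67, giving m = 26.67 / (9.8 × 0.37) = 7.36 kg.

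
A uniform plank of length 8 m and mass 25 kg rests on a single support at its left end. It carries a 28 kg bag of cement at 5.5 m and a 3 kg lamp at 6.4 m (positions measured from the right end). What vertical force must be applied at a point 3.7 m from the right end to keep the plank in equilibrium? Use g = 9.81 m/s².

About the left end:
Beam weight: 25 × 9.81 = 245.2 N down at 4 m → arm 4 m, τ = 245.2 × 4 = 980.8 N·m clockwise.
Bag of cement: 28 × 9.81 = 274.7 N down at 5.5 m → arm 2.5 m, τ = 274.7 × 2.5 = 686.8 N·m clockwise.
Lamp: 3 × 9.81 = 29.43 N down at 6.4 m → arm 1.6 m, τ = 29.43 × 1.6 = 47.09 N·m clockwise.
Net moment of the loads = 1715 N·m clockwise.
The upward force F acts at a point 3.7 m from the right end, arm 4.3 m, giving F × 4.3 counterclockwise.
Balancing moments: F × 4.3 = 1715, giving F = 1715 / 4.3 = 399 N.

F ≈ 399 N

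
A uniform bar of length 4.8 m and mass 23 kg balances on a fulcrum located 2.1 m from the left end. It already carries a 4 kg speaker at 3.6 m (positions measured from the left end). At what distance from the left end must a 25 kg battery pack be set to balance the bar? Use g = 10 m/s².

Taking torques about the fulcrum (at 2.1 m from the left end):
Beam weight: 23 × 10 = 230 N down at 2.4 m → arm 0.3 m, τ = 230 × 0.3 = 69 N·m clockwise.
Speaker: 4 × 10 = 40 N down at 3.6 m → arm 1.5 m, τ = 40 × 1.5 = 60 N·m clockwise.
Net moment of existing loads = 129 N·m clockwise.
The battery pack weighs 25 × 10 = 250 N and must supply an equal counterclockwise moment, so its lever arm about the fulcrum is 129 / 250 = 0.516 m.
That puts it at 2.1 − 0.516 = 1.58 m from the left end.

x ≈ 1.58 m from the left end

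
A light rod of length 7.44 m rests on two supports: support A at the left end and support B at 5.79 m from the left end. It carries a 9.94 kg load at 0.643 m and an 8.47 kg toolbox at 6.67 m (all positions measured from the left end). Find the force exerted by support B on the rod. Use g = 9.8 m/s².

R_B ≈ 106 N

About support A:
Load: 9.94 × 9.8 = 97.41 N down at 0.643 m → arm 0.643 m, τ = 97.41 × 0.643 = 62.63 N·m clockwise.
Toolbox: 8.47 × 9.8 = 83.01 N down at 6.67 m → arm 6.67 m, τ = 83.01 × 6.67 = 553.7 N·m clockwise.
Net load moment about support A = 616.3 N·m clockwise.
Reaction R at support B is upward at 5.79 m, arm 5.79 m → moment R × 5.79 counterclockwise.
Setting net torque to zero: R × 5.79 = 616.3 → R = 106 N.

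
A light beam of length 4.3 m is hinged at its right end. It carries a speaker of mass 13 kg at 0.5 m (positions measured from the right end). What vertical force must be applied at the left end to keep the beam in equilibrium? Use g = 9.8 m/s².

F ≈ 14.8 N

Choose the right end as the axis so the unknown pivot reaction has zero arm there.
Speaker: 13 × 9.8 = 127.4 N down at 0.5 m → arm 0.5 m, τ = 127.4 × 0.5 = 63.7 N·m counterclockwise.
Net moment of the loads = 63.7 N·m counterclockwise.
The upward force F acts at the left end, arm 4.3 m, giving F × 4.3 clockwise.
Στ = 0 ⇒ F × 4.3 = 63.7 ⇒ F = 63.7 / 4.3 = 14.8 N.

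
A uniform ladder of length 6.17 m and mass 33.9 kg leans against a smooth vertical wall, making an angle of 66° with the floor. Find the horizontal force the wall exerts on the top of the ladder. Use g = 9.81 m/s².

N_wall ≈ 74 N

About the foot of the ladder:
Ladder weight 33.9×9.81 = 332.6 N acts at 3.085 m along the ladder; its horizontal arm is 3.085·cos66° = 1.255 m → τ = 417.4 N·m clockwise.
Wall normal N acts horizontally at the top; its moment arm is the height L sinθ = 6.17·sin66° = 5.637 m, counterclockwise.
Balancing moments: N × 5.637 = 417.4, giving N = 74 N.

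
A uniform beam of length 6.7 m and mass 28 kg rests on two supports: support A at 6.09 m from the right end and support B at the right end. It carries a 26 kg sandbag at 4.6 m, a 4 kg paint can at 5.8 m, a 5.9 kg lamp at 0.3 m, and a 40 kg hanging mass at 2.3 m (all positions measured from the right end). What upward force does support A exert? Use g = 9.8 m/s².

Sum moments about support B (its reaction then has zero moment arm).
Beam weight: 28 × 9.8 = 274.4 N down at 3.35 m → arm 3.35 m, τ = 274.4 × 3.35 = 919.2 N·m counterclockwise.
Sandbag: 26 × 9.8 = 254.8 N down at 4.6 m → arm 4.6 m, τ = 254.8 × 4.6 = 1172 N·m counterclockwise.
Paint can: 4 × 9.8 = 39.2 N down at 5.8 m → arm 5.8 m, τ = 39.2 × 5.8 = 227.4 N·m counterclockwise.
Lamp: 5.9 × 9.8 = 57.82 N down at 0.3 m → arm 0.3 m, τ = 57.82 × 0.3 = 17.35 N·m counterclockwise.
Hanging mass: 40 × 9.8 = 392 N down at 2.3 m → arm 2.3 m, τ = 392 × 2.3 = 901.6 N·m counterclockwise.
Net load moment about support B = 3238 N·m counterclockwise.
Reaction R at support A is upward at 6.09 m, arm 6.09 m → moment R × 6.09 clockwise.
For rotational equilibrium, R × 6.09 = 3238, so R = 532 N.

R_A ≈ 532 N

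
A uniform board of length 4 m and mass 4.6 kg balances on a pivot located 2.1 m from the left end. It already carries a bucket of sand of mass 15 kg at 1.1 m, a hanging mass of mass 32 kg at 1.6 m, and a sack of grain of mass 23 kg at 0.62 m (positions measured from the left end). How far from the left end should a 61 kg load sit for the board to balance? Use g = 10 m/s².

Choose the pivot (at 2.1 m from the left end) as the axis so the support reaction has zero arm there.
Beam weight: 4.6 × 10 = 46 N down at 2 m → arm 0.1 m, τ = 46 × 0.1 = 4.6 N·m counterclockwise.
Bucket of sand: 15 × 10 = 150 N down at 1.1 m → arm 1 m, τ = 150 × 1 = 150 N·m counterclockwise.
Hanging mass: 32 × 10 = 320 N down at 1.6 m → arm 0.5 m, τ = 320 × 0.5 = 160 N·m counterclockwise.
Sack of grain: 23 × 10 = 230 N down at 0.62 m → arm 1.48 m, τ = 230 × 1.48 = 340.4 N·m counterclockwise.
Net moment of existing loads = 655 N·m counterclockwise.
The load weighs 61 × 10 = 610 N and must supply an equal clockwise moment, so its lever arm about the pivot is 655 / 610 = 1.07 m.
That puts it at 2.1 + 1.07 = 3.17 m from the left end.

x ≈ 3.17 m from the left end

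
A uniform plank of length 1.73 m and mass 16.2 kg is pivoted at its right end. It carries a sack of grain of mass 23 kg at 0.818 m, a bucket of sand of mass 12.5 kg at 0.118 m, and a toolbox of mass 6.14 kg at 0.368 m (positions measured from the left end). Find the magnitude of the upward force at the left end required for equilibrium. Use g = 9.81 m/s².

Sum moments about the right end (the unknown pivot reaction has zero arm there).
Beam weight: 16.2 × 9.81 = 158.9 N down at 0.865 m → arm 0.865 m, τ = 158.9 × 0.865 = 137.4 N·m counterclockwise.
Sack of grain: 23 × 9.81 = 225.6 N down at 0.818 m → arm 0.912 m, τ = 225.6 × 0.912 = 205.7 N·m counterclockwise.
Bucket of sand: 12.5 × 9.81 = 122.6 N down at 0.118 m → arm 1.612 m, τ = 122.6 × 1.612 = 197.6 N·m counterclockwise.
Toolbox: 6.14 × 9.81 = 60.23 N down at 0.368 m → arm 1.362 m, τ = 60.23 × 1.362 = 82.03 N·m counterclockwise.
Net moment of the loads = 622.7 N·m counterclockwise.
The upward force F acts at the left end, arm 1.73 m, giving F × 1.73 clockwise.
Balancing moments: F × 1.73 = 622.7, giving F = 622.7 / 1.73 = 360 N.

F ≈ 360 N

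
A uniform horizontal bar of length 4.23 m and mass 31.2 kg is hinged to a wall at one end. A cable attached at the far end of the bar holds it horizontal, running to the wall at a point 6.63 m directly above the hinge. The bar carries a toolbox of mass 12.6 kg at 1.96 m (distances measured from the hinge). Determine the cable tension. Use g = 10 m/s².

About the hinge:
Beam weight: 31.2 × 10 = 312 N down at 2.115 m → arm 2.115 m, τ = 312 × 2.115 = 659.9 N·m clockwise.
Toolbox: 12.6 × 10 = 126 N down at 1.96 m → arm 1.96 m, τ = 126 × 1.96 = 247 N·m clockwise.
Total clockwise load moment = 906.9 N·m.
The cable tension T acts at 4.23 m; only its component perpendicular to the bar, T sinθ, produces torque. sinθ = h/√(h²+d²) = 6.63/√(6.63²+4.23²) = 0.843.
Στ = 0 ⇒ T × 4.23 × 0.843 = 906.9 ⇒ T = 906.9 / 3.566 = 254 N.

T ≈ 254 N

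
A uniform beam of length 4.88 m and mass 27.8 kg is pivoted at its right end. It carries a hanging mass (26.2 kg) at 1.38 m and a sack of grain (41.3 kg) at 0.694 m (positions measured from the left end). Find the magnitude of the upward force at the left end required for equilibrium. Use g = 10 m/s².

F ≈ 681 N

Take moments about the right end.
Beam weight: 27.8 × 10 = 278 N down at 2.44 m → arm 2.44 m, τ = 278 × 2.44 = 678.3 N·m counterclockwise.
Hanging mass: 26.2 × 10 = 262 N down at 1.38 m → arm 3.5 m, τ = 262 × 3.5 = 917 N·m counterclockwise.
Sack of grain: 41.3 × 10 = 413 N down at 0.694 m → arm 4.186 m, τ = 413 × 4.186 = 1729 N·m counterclockwise.
Net moment of the loads = 3324 N·m counterclockwise.
The upward force F acts at the left end, arm 4.88 m, giving F × 4.88 clockwise.
For rotational equilibrium, F × 4.88 = 3324, so F = 3324 / 4.88 = 681 N.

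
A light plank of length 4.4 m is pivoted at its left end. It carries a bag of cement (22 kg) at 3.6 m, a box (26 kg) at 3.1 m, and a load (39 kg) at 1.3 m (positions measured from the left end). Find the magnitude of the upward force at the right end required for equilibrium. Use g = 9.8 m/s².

Take moments about the left end.
Bag of cement: 22 × 9.8 = 215.6 N down at 3.6 m → arm 3.6 m, τ = 215.6 × 3.6 = 776.2 N·m clockwise.
Box: 26 × 9.8 = 254.8 N down at 3.1 m → arm 3.1 m, τ = 254.8 × 3.1 = 789.9 N·m clockwise.
Load: 39 × 9.8 = 382.2 N down at 1.3 m → arm 1.3 m, τ = 382.2 × 1.3 = 496.9 N·m clockwise.
Net moment of the loads = 2063 N·m clockwise.
The upward force F acts at the right end, arm 4.4 m, giving F × 4.4 counterclockwise.
Balancing moments: F × 4.4 = 2063, giving F = 2063 / 4.4 = 469 N.

F ≈ 469 N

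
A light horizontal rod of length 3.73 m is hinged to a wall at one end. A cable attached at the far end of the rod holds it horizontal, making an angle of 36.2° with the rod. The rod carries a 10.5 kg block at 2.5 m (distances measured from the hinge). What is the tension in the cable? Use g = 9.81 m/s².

T ≈ 117 N

About the hinge:
Block: 10.5 × 9.81 = 103 N down at 2.5 m → arm 2.5 m, τ = 103 × 2.5 = 257.5 N·m clockwise.
Total clockwise load moment = 257.5 N·m.
The cable tension T acts at 3.73 m; only its component perpendicular to the rod, T sinθ, produces torque. sin 36.2° = 0.5906.
For rotational equilibrium, T × 3.73 × 0.5906 = 257.5, so T = 257.5 / 2.203 = 117 N.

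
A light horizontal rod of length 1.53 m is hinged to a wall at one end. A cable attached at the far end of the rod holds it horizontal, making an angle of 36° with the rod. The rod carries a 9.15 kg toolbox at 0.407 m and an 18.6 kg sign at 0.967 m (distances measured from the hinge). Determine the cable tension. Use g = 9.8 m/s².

Take moments about the hinge.
Toolbox: 9.15 × 9.8 = 89.67 N down at 0.407 m → arm 0.407 m, τ = 89.67 × 0.407 = 36.5 N·m clockwise.
Sign: 18.6 × 9.8 = 182.3 N down at 0.967 m → arm 0.967 m, τ = 182.3 × 0.967 = 176.3 N·m clockwise.
Total clockwise load moment = 212.8 N·m.
The cable tension T acts at 1.53 m; only its component perpendicular to the rod, T sinθ, produces torque. sin 36° = 0.5878.
Balancing moments: T × 1.53 × 0.5878 = 212.8, giving T = 212.8 / 0.8993 = 237 N.

T ≈ 237 N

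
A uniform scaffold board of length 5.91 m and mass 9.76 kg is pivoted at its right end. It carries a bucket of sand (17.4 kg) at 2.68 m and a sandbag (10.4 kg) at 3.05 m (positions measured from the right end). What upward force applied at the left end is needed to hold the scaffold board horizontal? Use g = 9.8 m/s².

Sum moments about the right end (the unknown pivot reaction has zero arm there).
Beam weight: 9.76 × 9.8 = 95.65 N down at 2.955 m → arm 2.955 m, τ = 95.65 × 2.955 = 282.6 N·m counterclockwise.
Bucket of sand: 17.4 × 9.8 = 170.5 N down at 2.68 m → arm 2.68 m, τ = 170.5 × 2.68 = 456.9 N·m counterclockwise.
Sandbag: 10.4 × 9.8 = 101.9 N down at 3.05 m → arm 3.05 m, τ = 101.9 × 3.05 = 310.8 N·m counterclockwise.
Net moment of the loads = 1050 N·m counterclockwise.
The upward force F acts at the left end, arm 5.91 m, giving F × 5.91 clockwise.
Balancing moments: F × 5.91 = 1050, giving F = 1050 / 5.91 = 178 N.

F ≈ 178 N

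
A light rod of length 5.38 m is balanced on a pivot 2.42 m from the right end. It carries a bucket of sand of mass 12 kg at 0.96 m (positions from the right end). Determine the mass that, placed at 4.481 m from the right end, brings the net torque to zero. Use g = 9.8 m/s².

m ≈ 8.5 kg

Sum moments about the pivot (at 2.42 m from the right end) (the support reaction has zero arm there).
Bucket of sand: 12 × 9.8 = 117.6 N down at 0.96 m → arm 1.46 m, τ = 117.6 × 1.46 = 171.7 N·m clockwise.
Net moment of known loads = 171.7 N·m clockwise.
An unknown mass m at 4.481 m has arm 2.061 m; its moment is m·g·2.061 counterclockwise.
Στ = 0 ⇒ m × 9.8 × 2.061 = 171.7 ⇒ m = 171.7 / (9.8 × 2.061) = 8.5 kg.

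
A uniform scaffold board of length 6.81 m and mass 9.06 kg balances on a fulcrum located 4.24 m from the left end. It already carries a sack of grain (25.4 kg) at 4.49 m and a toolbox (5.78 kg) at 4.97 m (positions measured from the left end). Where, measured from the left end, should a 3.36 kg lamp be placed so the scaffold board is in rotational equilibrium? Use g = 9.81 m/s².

x ≈ 3.35 m from the left end

About the fulcrum (at 4.24 m from the left end):
Beam weight: 9.06 × 9.81 = 88.88 N down at 3.405 m → arm 0.835 m, τ = 88.88 × 0.835 = 74.21 N·m counterclockwise.
Sack of grain: 25.4 × 9.81 = 249.2 N down at 4.49 m → arm 0.25 m, τ = 249.2 × 0.25 = 62.3 N·m clockwise.
Toolbox: 5.78 × 9.81 = 56.7 N down at 4.97 m → arm 0.73 m, τ = 56.7 × 0.73 = 41.39 N·m clockwise.
Net moment of existing loads = 29.48 N·m clockwise.
The lamp weighs 3.36 × 9.81 = 32.96 N and must supply an equal counterclockwise moment, so its lever arm about the fulcrum is 29.48 / 32.96 = 0.894 m.
That puts it at 4.24 − 0.894 = 3.35 m from the left end.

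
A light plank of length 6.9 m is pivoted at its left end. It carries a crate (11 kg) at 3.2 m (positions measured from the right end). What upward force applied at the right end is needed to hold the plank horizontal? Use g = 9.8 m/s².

Choose the left end as the axis so the unknown pivot reaction has zero arm there.
Crate: 11 × 9.8 = 107.8 N down at 3.2 m → arm 3.7 m, τ = 107.8 × 3.7 = 398.9 N·m clockwise.
Net moment of the loads = 398.9 N·m clockwise.
The upward force F acts at the right end, arm 6.9 m, giving F × 6.9 counterclockwise.
Setting net torque to zero: F × 6.9 = 398.9 → F = 398.9 / 6.9 = 57.8 N.

F ≈ 57.8 N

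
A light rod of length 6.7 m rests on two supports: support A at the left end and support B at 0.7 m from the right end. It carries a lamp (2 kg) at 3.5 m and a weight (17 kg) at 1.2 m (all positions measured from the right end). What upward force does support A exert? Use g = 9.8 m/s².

R_A ≈ 23 N

Take moments about support B.
Lamp: 2 × 9.8 = 19.6 N down at 3.5 m → arm 2.8 m, τ = 19.6 × 2.8 = 54.88 N·m counterclockwise.
Weight: 17 × 9.8 = 166.6 N down at 1.2 m → arm 0.5 m, τ = 166.6 × 0.5 = 83.3 N·m counterclockwise.
Net load moment about support B = 138.2 N·m counterclockwise.
Reaction R at support A is upward at 6.7 m, arm 6 m → moment R × 6 clockwise.
For rotational equilibrium, R × 6 = 138.2, so R = 23 N.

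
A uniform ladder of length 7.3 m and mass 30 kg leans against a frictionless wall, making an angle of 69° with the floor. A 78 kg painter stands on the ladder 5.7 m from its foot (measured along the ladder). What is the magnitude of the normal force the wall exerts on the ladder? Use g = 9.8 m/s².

Taking torques about the foot of the ladder:
Ladder weight 30×9.8 = 294 N acts at 3.65 m along the ladder; its horizontal arm is 3.65·cos69° = 1.308 m → τ = 384.6 N·m clockwise.
Painter: 78×9.8 = 764.4 N at 5.7 m → arm 2.043 m → τ = 1562 N·m clockwise.
Wall normal N acts horizontally at the top; its moment arm is the height L sinθ = 7.3·sin69° = 6.815 m, counterclockwise.
Setting net torque to zero: N × 6.815 = 1947 → N = 286 N.

N_wall ≈ 286 N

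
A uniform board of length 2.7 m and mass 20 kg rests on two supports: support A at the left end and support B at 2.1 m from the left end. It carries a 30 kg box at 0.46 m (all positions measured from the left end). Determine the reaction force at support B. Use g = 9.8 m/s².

R_B ≈ 190 N

Taking torques about support A:
Beam weight: 20 × 9.8 = 196 N down at 1.35 m → arm 1.35 m, τ = 196 × 1.35 = 264.6 N·m clockwise.
Box: 30 × 9.8 = 294 N down at 0.46 m → arm 0.46 m, τ = 294 × 0.46 = 135.2 N·m clockwise.
Net load moment about support A = 399.8 N·m clockwise.
Reaction R at support B is upward at 2.1 m, arm 2.1 m → moment R × 2.1 counterclockwise.
Setting net torque to zero: R × 2.1 = 399.8 → R = 190 N.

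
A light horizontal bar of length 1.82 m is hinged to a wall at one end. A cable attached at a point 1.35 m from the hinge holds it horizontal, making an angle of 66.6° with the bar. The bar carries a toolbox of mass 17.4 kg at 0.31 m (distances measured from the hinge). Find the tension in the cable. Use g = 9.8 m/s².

About the hinge:
Toolbox: 17.4 × 9.8 = 170.5 N down at 0.31 m → arm 0.31 m, τ = 170.5 × 0.31 = 52.85 N·m clockwise.
Total clockwise load moment = 52.85 N·m.
The cable tension T acts at 1.35 m; only its component perpendicular to the bar, T sinθ, produces torque. sin 66.6° = 0.9178.
Στ = 0 ⇒ T × 1.35 × 0.9178 = 52.85 ⇒ T = 52.85 / 1.239 = 42.7 N.

T ≈ 42.7 N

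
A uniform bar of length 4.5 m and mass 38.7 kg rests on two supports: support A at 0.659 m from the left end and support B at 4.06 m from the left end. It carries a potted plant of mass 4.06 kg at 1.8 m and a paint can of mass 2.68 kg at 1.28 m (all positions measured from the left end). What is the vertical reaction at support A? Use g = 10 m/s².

Take moments about support B.
Beam weight: 38.7 × 10 = 387 N down at 2.25 m → arm 1.81 m, τ = 387 × 1.81 = 700.5 N·m counterclockwise.
Potted plant: 4.06 × 10 = 40.6 N down at 1.8 m → arm 2.26 m, τ = 40.6 × 2.26 = 91.76 N·m counterclockwise.
Paint can: 2.68 × 10 = 26.8 N down at 1.28 m → arm 2.78 m, τ = 26.8 × 2.78 = 74.5 N·m counterclockwise.
Net load moment about support B = 866.8 N·m counterclockwise.
Reaction R at support A is upward at 0.659 m, arm 3.401 m → moment R × 3.401 clockwise.
For rotational equilibrium, R × 3.401 = 866.8, so R = 255 N.

R_A ≈ 255 N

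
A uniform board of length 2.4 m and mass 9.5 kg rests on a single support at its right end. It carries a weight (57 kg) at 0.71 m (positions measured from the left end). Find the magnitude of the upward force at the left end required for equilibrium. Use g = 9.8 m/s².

F ≈ 440 N

Take moments about the right end.
Beam weight: 9.5 × 9.8 = 93.1 N down at 1.2 m → arm 1.2 m, τ = 93.1 × 1.2 = 111.7 N·m counterclockwise.
Weight: 57 × 9.8 = 558.6 N down at 0.71 m → arm 1.69 m, τ = 558.6 × 1.69 = 944 N·m counterclockwise.
Net moment of the loads = 1056 N·m counterclockwise.
The upward force F acts at the left end, arm 2.4 m, giving F × 2.4 clockwise.
Balancing moments: F × 2.4 = 1056, giving F = 1056 / 2.4 = 440 N.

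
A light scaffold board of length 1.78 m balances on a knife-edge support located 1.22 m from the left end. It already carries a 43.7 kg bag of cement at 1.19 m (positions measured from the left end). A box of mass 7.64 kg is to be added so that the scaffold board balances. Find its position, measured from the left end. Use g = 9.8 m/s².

Taking torques about the knife-edge support (at 1.22 m from the left end):
Bag of cement: 43.7 × 9.8 = 428.3 N down at 1.19 m → arm 0.03 m, τ = 428.3 × 0.03 = 12.85 N·m counterclockwise.
Net moment of existing loads = 12.85 N·m counterclockwise.
The box weighs 7.64 × 9.8 = 74.87 N and must supply an equal clockwise moment, so its lever arm about the knife-edge support is 12.85 / 74.87 = 0.172 m.
That puts it at 1.22 + 0.172 = 1.39 m from the left end.

x ≈ 1.39 m from the left end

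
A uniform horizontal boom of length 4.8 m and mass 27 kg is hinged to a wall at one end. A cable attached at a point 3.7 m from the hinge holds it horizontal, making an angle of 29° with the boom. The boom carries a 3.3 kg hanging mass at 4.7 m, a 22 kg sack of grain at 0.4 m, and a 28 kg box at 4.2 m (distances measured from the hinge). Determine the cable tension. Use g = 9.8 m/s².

T ≈ 1130 N

About the hinge:
Beam weight: 27 × 9.8 = 264.6 N down at 2.4 m → arm 2.4 m, τ = 264.6 × 2.4 = 635 N·m clockwise.
Hanging mass: 3.3 × 9.8 = 32.34 N down at 4.7 m → arm 4.7 m, τ = 32.34 × 4.7 = 152 N·m clockwise.
Sack of grain: 22 × 9.8 = 215.6 N down at 0.4 m → arm 0.4 m, τ = 215.6 × 0.4 = 86.24 N·m clockwise.
Box: 28 × 9.8 = 274.4 N down at 4.2 m → arm 4.2 m, τ = 274.4 × 4.2 = 1152 N·m clockwise.
Total clockwise load moment = 2025 N·m.
The cable tension T acts at 3.7 m; only its component perpendicular to the boom, T sinθ, produces torque. sin 29° = 0.4848.
Στ = 0 ⇒ T × 3.7 × 0.4848 = 2025 ⇒ T = 2025 / 1.794 = 1130 N.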